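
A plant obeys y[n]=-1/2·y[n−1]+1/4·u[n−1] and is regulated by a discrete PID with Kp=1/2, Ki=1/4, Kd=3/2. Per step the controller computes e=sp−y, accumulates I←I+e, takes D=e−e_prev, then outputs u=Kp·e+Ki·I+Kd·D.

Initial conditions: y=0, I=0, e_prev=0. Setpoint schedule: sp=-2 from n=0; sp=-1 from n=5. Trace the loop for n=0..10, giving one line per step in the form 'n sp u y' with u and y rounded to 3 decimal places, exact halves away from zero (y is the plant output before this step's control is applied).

(exact arithmetic carried between steps; '≈' marks a value shown rounded to 6 d.p. or computed from one; I and e_prev carry over from the previous line; the table rounds u and y to 3 d.p., halves away from zero)
n=0: y=0, sp=-2, e=sp−y=-2; I=-2, D=e−e_prev=-2; u=1/2·(-2)+1/4·(-2)+3/2·(-2)=-4.5; next y=-1/2·0+1/4·(-4.5)=-1.125
n=1: y=-1.125, sp=-2, e=sp−y=-0.875; I=-2.875, D=e−e_prev=1.125; u=1/2·(-0.875)+1/4·(-2.875)+3/2·1.125=0.53125; next y=-1/2·(-1.125)+1/4·0.53125≈0.695313
n=2: y≈0.695313, sp=-2, e=sp−y≈-2.695313; I≈-5.570313, D=e−e_prev≈-1.820313; u=1/2·(-2.695313)+1/4·(-5.570313)+3/2·(-1.820313)≈-5.470703; next y=-1/2·0.695313+1/4·(-5.470703)≈-1.715332
n=3: y≈-1.715332, sp=-2, e=sp−y≈-0.284668; I≈-5.854980, D=e−e_prev≈2.410645; u=1/2·(-0.284668)+1/4·(-5.854980)+3/2·2.410645≈2.009888; next y=-1/2·(-1.715332)+1/4·2.009888≈1.360138
n=4: y≈1.360138, sp=-2, e=sp−y≈-3.360138; I≈-9.215118, D=e−e_prev≈-3.075470; u=1/2·(-3.360138)+1/4·(-9.215118)+3/2·(-3.075470)≈-8.597054; next y=-1/2·1.360138+1/4·(-8.597054)≈-2.829332
n=5: y≈-2.829332, sp=-1, e=sp−y≈1.829332; I≈-7.385786, D=e−e_prev≈5.189470; u=1/2·1.829332+1/4·(-7.385786)+3/2·5.189470≈6.852425; next y=-1/2·(-2.829332)+1/4·6.852425≈3.127772
n=6: y≈3.127772, sp=-1, e=sp−y≈-4.127772; I≈-11.513559, D=e−e_prev≈-5.957105; u=1/2·(-4.127772)+1/4·(-11.513559)+3/2·(-5.957105)≈-13.877933; next y=-1/2·3.127772+1/4·(-13.877933)≈-5.033369
n=7: y≈-5.033369, sp=-1, e=sp−y≈4.033369; I≈-7.480189, D=e−e_prev≈8.161142; u=1/2·4.033369+1/4·(-7.480189)+3/2·8.161142≈12.388350; next y=-1/2·(-5.033369)+1/4·12.388350≈5.613772
n=8: y≈5.613772, sp=-1, e=sp−y≈-6.613772; I≈-14.093961, D=e−e_prev≈-10.647142; u=1/2·(-6.613772)+1/4·(-14.093961)+3/2·(-10.647142)≈-22.801089; next y=-1/2·5.613772+1/4·(-22.801089)≈-8.507158
n=9: y≈-8.507158, sp=-1, e=sp−y≈7.507158; I≈-6.586803, D=e−e_prev≈14.120931; u=1/2·7.507158+1/4·(-6.586803)+3/2·14.120931≈23.288275; next y=-1/2·(-8.507158)+1/4·23.288275≈10.075648
n=10: y≈10.075648, sp=-1, e=sp−y≈-11.075648; I≈-17.662451, D=e−e_prev≈-18.582806; u=1/2·(-11.075648)+1/4·(-17.662451)+3/2·(-18.582806)≈-37.827646; next y=-1/2·10.075648+1/4·(-37.827646)≈-14.494736

0 -2 -4.500 0.000
1 -2 0.531 -1.125
2 -2 -5.471 0.695
3 -2 2.010 -1.715
4 -2 -8.597 1.360
5 -1 6.852 -2.829
6 -1 -13.878 3.128
7 -1 12.388 -5.033
8 -1 -22.801 5.614
9 -1 23.288 -8.507
10 -1 -37.828 10.076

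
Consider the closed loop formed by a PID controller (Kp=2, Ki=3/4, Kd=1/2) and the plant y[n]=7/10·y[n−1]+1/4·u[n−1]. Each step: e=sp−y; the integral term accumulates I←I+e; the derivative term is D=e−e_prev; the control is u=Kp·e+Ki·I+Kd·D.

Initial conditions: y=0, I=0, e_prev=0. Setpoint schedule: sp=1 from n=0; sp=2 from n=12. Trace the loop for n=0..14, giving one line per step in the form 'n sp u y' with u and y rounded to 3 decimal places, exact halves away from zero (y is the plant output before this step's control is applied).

(exact arithmetic carried between steps; '≈' marks a value shown rounded to 6 d.p. or computed from one; I and e_prev carry over from the previous line; the table rounds u and y to 3 d.p., halves away from zero)
n=0: y=0, sp=1, e=sp−y=1; I=1, D=e−e_prev=1; u=2·1+3/4·1+1/2·1=3.25; next y=7/10·0+1/4·3.25=0.8125
n=1: y=0.8125, sp=1, e=sp−y=0.1875; I=1.1875, D=e−e_prev=-0.8125; u=2·0.1875+3/4·1.1875+1/2·(-0.8125)=0.859375; next y=7/10·0.8125+1/4·0.859375≈0.783594
n=2: y≈0.783594, sp=1, e=sp−y≈0.216406; I≈1.403906, D=e−e_prev≈0.028906; u=2·0.216406+3/4·1.403906+1/2·0.028906≈1.500195; next y=7/10·0.783594+1/4·1.500195≈0.923564
n=3: y≈0.923564, sp=1, e=sp−y≈0.076436; I≈1.480342, D=e−e_prev≈-0.139971; u=2·0.076436+3/4·1.480342+1/2·(-0.139971)≈1.193142; next y=7/10·0.923564+1/4·1.193142≈0.944781
n=4: y≈0.944781, sp=1, e=sp−y≈0.055219; I≈1.535561, D=e−e_prev≈-0.021216; u=2·0.055219+3/4·1.535561+1/2·(-0.021216)≈1.251501; next y=7/10·0.944781+1/4·1.251501≈0.974222
n=5: y≈0.974222, sp=1, e=sp−y≈0.025778; I≈1.561339, D=e−e_prev≈-0.029441; u=2·0.025778+3/4·1.561339+1/2·(-0.029441)≈1.207840; next y=7/10·0.974222+1/4·1.207840≈0.983915
n=6: y≈0.983915, sp=1, e=sp−y≈0.016085; I≈1.577424, D=e−e_prev≈-0.009694; u=2·0.016085+3/4·1.577424+1/2·(-0.009694)≈1.210391; next y=7/10·0.983915+1/4·1.210391≈0.991338
n=7: y≈0.991338, sp=1, e=sp−y≈0.008662; I≈1.586086, D=e−e_prev≈-0.007423; u=2·0.008662+3/4·1.586086+1/2·(-0.007423)≈1.203176; next y=7/10·0.991338+1/4·1.203176≈0.994731
n=8: y≈0.994731, sp=1, e=sp−y≈0.005269; I≈1.591355, D=e−e_prev≈-0.003392; u=2·0.005269+3/4·1.591355+1/2·(-0.003392)≈1.202358; next y=7/10·0.994731+1/4·1.202358≈0.996901
n=9: y≈0.996901, sp=1, e=sp−y≈0.003099; I≈1.594454, D=e−e_prev≈-0.002170; u=2·0.003099+3/4·1.594454+1/2·(-0.002170)≈1.200953; next y=7/10·0.996901+1/4·1.200953≈0.998069
n=10: y≈0.998069, sp=1, e=sp−y≈0.001931; I≈1.596385, D=e−e_prev≈-0.001168; u=2·0.001931+3/4·1.596385+1/2·(-0.001168)≈1.200567; next y=7/10·0.998069+1/4·1.200567≈0.998790
n=11: y≈0.998790, sp=1, e=sp−y≈0.001210; I≈1.597595, D=e−e_prev≈-0.000721; u=2·0.001210+3/4·1.597595+1/2·(-0.000721)≈1.200256; next y=7/10·0.998790+1/4·1.200256≈0.999217
n=12: y≈0.999217, sp=2, e=sp−y≈1.000783; I≈2.598378, D=e−e_prev≈0.999573; u=2·1.000783+3/4·2.598378+1/2·0.999573≈4.450136; next y=7/10·0.999217+1/4·4.450136≈1.811986
n=13: y≈1.811986, sp=2, e=sp−y≈0.188014; I≈2.786392, D=e−e_prev≈-0.812769; u=2·0.188014+3/4·2.786392+1/2·(-0.812769)≈2.059438; next y=7/10·1.811986+1/4·2.059438≈1.783250
n=14: y≈1.783250, sp=2, e=sp−y≈0.216750; I≈3.003142, D=e−e_prev≈0.028736; u=2·0.216750+3/4·3.003142+1/2·0.028736≈2.700226; next y=7/10·1.783250+1/4·2.700226≈1.923331

0 1 3.250 0.000
1 1 0.859 0.813
2 1 1.500 0.784
3 1 1.193 0.924
4 1 1.252 0.945
5 1 1.208 0.974
6 1 1.210 0.984
7 1 1.203 0.991
8 1 1.202 0.995
9 1 1.201 0.997
10 1 1.201 0.998
11 1 1.200 0.999
12 2 4.450 0.999
13 2 2.059 1.812
14 2 2.700 1.783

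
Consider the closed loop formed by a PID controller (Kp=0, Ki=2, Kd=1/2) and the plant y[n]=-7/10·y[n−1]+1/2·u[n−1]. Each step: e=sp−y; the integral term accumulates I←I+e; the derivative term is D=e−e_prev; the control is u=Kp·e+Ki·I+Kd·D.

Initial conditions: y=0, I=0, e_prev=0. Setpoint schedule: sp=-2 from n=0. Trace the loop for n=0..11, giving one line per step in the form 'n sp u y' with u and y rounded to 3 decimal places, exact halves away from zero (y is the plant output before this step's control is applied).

(exact arithmetic carried between steps; '≈' marks a value shown rounded to 6 d.p. or computed from one; I and e_prev carry over from the previous line; the table rounds u and y to 3 d.p., halves away from zero)
n=0: y=0, sp=-2, e=sp−y=-2; I=-2, D=e−e_prev=-2; u=0·(-2)+2·(-2)+1/2·(-2)=-5; next y=-7/10·0+1/2·(-5)=-2.5
n=1: y=-2.5, sp=-2, e=sp−y=0.5; I=-1.5, D=e−e_prev=2.5; u=0·0.5+2·(-1.5)+1/2·2.5=-1.75; next y=-7/10·(-2.5)+1/2·(-1.75)=0.875
n=2: y=0.875, sp=-2, e=sp−y=-2.875; I=-4.375, D=e−e_prev=-3.375; u=0·(-2.875)+2·(-4.375)+1/2·(-3.375)=-10.4375; next y=-7/10·0.875+1/2·(-10.4375)=-5.83125
n=3: y=-5.83125, sp=-2, e=sp−y=3.83125; I=-0.54375, D=e−e_prev=6.70625; u=0·3.83125+2·(-0.54375)+1/2·6.70625=2.265625; next y=-7/10·(-5.83125)+1/2·2.265625≈5.214688
n=4: y≈5.214688, sp=-2, e=sp−y≈-7.214688; I≈-7.758438, D=e−e_prev≈-11.045938; u=0·(-7.214688)+2·(-7.758438)+1/2·(-11.045938)≈-21.039844; next y=-7/10·5.214688+1/2·(-21.039844)≈-14.170203
n=5: y≈-14.170203, sp=-2, e=sp−y≈12.170203; I≈4.411766, D=e−e_prev≈19.384891; u=0·12.170203+2·4.411766+1/2·19.384891≈18.515977; next y=-7/10·(-14.170203)+1/2·18.515977≈19.177130
n=6: y≈19.177130, sp=-2, e=sp−y≈-21.177130; I≈-16.765365, D=e−e_prev≈-33.347334; u=0·(-21.177130)+2·(-16.765365)+1/2·(-33.347334)≈-50.204396; next y=-7/10·19.177130+1/2·(-50.204396)≈-38.526190
n=7: y≈-38.526190, sp=-2, e=sp−y≈36.526190; I≈19.760825, D=e−e_prev≈57.703320; u=0·36.526190+2·19.760825+1/2·57.703320≈68.373309; next y=-7/10·(-38.526190)+1/2·68.373309≈61.154987
n=8: y≈61.154987, sp=-2, e=sp−y≈-63.154987; I≈-43.394163, D=e−e_prev≈-99.681177; u=0·(-63.154987)+2·(-43.394163)+1/2·(-99.681177)≈-136.628914; next y=-7/10·61.154987+1/2·(-136.628914)≈-111.122948
n=9: y≈-111.122948, sp=-2, e=sp−y≈109.122948; I≈65.728785, D=e−e_prev≈172.277936; u=0·109.122948+2·65.728785+1/2·172.277936≈217.596539; next y=-7/10·(-111.122948)+1/2·217.596539≈186.584333
n=10: y≈186.584333, sp=-2, e=sp−y≈-188.584333; I≈-122.855548, D=e−e_prev≈-297.707281; u=0·(-188.584333)+2·(-122.855548)+1/2·(-297.707281)≈-394.564736; next y=-7/10·186.584333+1/2·(-394.564736)≈-327.891401
n=11: y≈-327.891401, sp=-2, e=sp−y≈325.891401; I≈203.035853, D=e−e_prev≈514.475734; u=0·325.891401+2·203.035853+1/2·514.475734≈663.309574; next y=-7/10·(-327.891401)+1/2·663.309574≈561.178768

0 -2 -5.000 0.000
1 -2 -1.750 -2.500
2 -2 -10.438 0.875
3 -2 2.266 -5.831
4 -2 -21.040 5.215
5 -2 18.516 -14.170
6 -2 -50.204 19.177
7 -2 68.373 -38.526
8 -2 -136.629 61.155
9 -2 217.597 -111.123
10 -2 -394.565 186.584
11 -2 663.310 -327.891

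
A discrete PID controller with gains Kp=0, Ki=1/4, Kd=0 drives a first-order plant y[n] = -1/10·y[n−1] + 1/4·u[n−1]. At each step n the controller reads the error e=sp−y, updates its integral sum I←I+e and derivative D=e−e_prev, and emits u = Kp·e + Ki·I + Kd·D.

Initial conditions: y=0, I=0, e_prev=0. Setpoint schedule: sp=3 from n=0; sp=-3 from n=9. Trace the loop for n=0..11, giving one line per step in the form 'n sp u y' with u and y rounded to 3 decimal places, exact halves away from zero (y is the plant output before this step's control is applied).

0 3 0.750 0.000
1 3 1.453 0.188
2 3 2.117 0.345
3 3 2.743 0.495
4 3 3.334 0.636
5 3 3.892 0.770
6 3 4.418 0.896
7 3 4.914 1.015
8 3 5.382 1.127
9 -3 4.324 1.233
10 -3 3.335 0.958
11 -3 2.400 0.738

(exact arithmetic carried between steps; '≈' marks a value shown rounded to 6 d.p. or computed from one; I and e_prev carry over from the previous line; the table rounds u and y to 3 d.p., halves away from zero)
n=0: y=0, sp=3, e=sp−y=3; I=3, D=e−e_prev=3; u=0·3+1/4·3+0·3=0.75; next y=-1/10·0+1/4·0.75=0.1875
n=1: y=0.1875, sp=3, e=sp−y=2.8125; I=5.8125, D=e−e_prev=-0.1875; u=0·2.8125+1/4·5.8125+0·(-0.1875)=1.453125; next y=-1/10·0.1875+1/4·1.453125≈0.344531
n=2: y≈0.344531, sp=3, e=sp−y≈2.655469; I≈8.467969, D=e−e_prev≈-0.157031; u=0·2.655469+1/4·8.467969+0·(-0.157031)≈2.116992; next y=-1/10·0.344531+1/4·2.116992≈0.494795
n=3: y≈0.494795, sp=3, e=sp−y≈2.505205; I≈10.973174, D=e−e_prev≈-0.150264; u=0·2.505205+1/4·10.973174+0·(-0.150264)≈2.743293; next y=-1/10·0.494795+1/4·2.743293≈0.636344
n=4: y≈0.636344, sp=3, e=sp−y≈2.363656; I≈13.336830, D=e−e_prev≈-0.141549; u=0·2.363656+1/4·13.336830+0·(-0.141549)≈3.334207; next y=-1/10·0.636344+1/4·3.334207≈0.769917
n=5: y≈0.769917, sp=3, e=sp−y≈2.230083; I≈15.566912, D=e−e_prev≈-0.133574; u=0·2.230083+1/4·15.566912+0·(-0.133574)≈3.891728; next y=-1/10·0.769917+1/4·3.891728≈0.895940
n=6: y≈0.895940, sp=3, e=sp−y≈2.104060; I≈17.670972, D=e−e_prev≈-0.126023; u=0·2.104060+1/4·17.670972+0·(-0.126023)≈4.417743; next y=-1/10·0.895940+1/4·4.417743≈1.014842
n=7: y≈1.014842, sp=3, e=sp−y≈1.985158; I≈19.656130, D=e−e_prev≈-0.118901; u=0·1.985158+1/4·19.656130+0·(-0.118901)≈4.914033; next y=-1/10·1.014842+1/4·4.914033≈1.127024
n=8: y≈1.127024, sp=3, e=sp−y≈1.872976; I≈21.529106, D=e−e_prev≈-0.112182; u=0·1.872976+1/4·21.529106+0·(-0.112182)≈5.382277; next y=-1/10·1.127024+1/4·5.382277≈1.232867
n=9: y≈1.232867, sp=-3, e=sp−y≈-4.232867; I≈17.296240, D=e−e_prev≈-6.105843; u=0·(-4.232867)+1/4·17.296240+0·(-6.105843)≈4.324060; next y=-1/10·1.232867+1/4·4.324060≈0.957728
n=10: y≈0.957728, sp=-3, e=sp−y≈-3.957728; I≈13.338511, D=e−e_prev≈0.275138; u=0·(-3.957728)+1/4·13.338511+0·0.275138≈3.334628; next y=-1/10·0.957728+1/4·3.334628≈0.737884
n=11: y≈0.737884, sp=-3, e=sp−y≈-3.737884; I≈9.600627, D=e−e_prev≈0.219844; u=0·(-3.737884)+1/4·9.600627+0·0.219844≈2.400157; next y=-1/10·0.737884+1/4·2.400157≈0.526251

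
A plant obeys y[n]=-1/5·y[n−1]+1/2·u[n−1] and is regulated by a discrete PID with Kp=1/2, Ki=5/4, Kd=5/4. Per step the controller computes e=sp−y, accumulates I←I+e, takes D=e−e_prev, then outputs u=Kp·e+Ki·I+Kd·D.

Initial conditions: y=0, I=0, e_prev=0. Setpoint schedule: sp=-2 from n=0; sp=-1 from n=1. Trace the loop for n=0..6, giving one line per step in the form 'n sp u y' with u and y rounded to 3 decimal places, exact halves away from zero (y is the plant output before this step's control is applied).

0 -2 -6.000 0.000
1 -1 6.000 -3.000
2 -1 -16.300 3.600
3 -1 23.610 -8.870
4 -1 -49.487 13.579
5 -1 83.465 -27.459
6 -1 -158.810 47.225

(exact arithmetic carried between steps; '≈' marks a value shown rounded to 6 d.p. or computed from one; I and e_prev carry over from the previous line; the table rounds u and y to 3 d.p., halves away from zero)
n=0: y=0, sp=-2, e=sp−y=-2; I=-2, D=e−e_prev=-2; u=1/2·(-2)+5/4·(-2)+5/4·(-2)=-6; next y=-1/5·0+1/2·(-6)=-3
n=1: y=-3, sp=-1, e=sp−y=2; I=0, D=e−e_prev=4; u=1/2·2+5/4·0+5/4·4=6; next y=-1/5·(-3)+1/2·6=3.6
n=2: y=3.6, sp=-1, e=sp−y=-4.6; I=-4.6, D=e−e_prev=-6.6; u=1/2·(-4.6)+5/4·(-4.6)+5/4·(-6.6)=-16.3; next y=-1/5·3.6+1/2·(-16.3)=-8.87
n=3: y=-8.87, sp=-1, e=sp−y=7.87; I=3.27, D=e−e_prev=12.47; u=1/2·7.87+5/4·3.27+5/4·12.47=23.61; next y=-1/5·(-8.87)+1/2·23.61=13.579
n=4: y=13.579, sp=-1, e=sp−y=-14.579; I=-11.309, D=e−e_prev=-22.449; u=1/2·(-14.579)+5/4·(-11.309)+5/4·(-22.449)=-49.487; next y=-1/5·13.579+1/2·(-49.487)=-27.4593
n=5: y=-27.4593, sp=-1, e=sp−y=26.4593; I=15.1503, D=e−e_prev=41.0383; u=1/2·26.4593+5/4·15.1503+5/4·41.0383=83.4654; next y=-1/5·(-27.4593)+1/2·83.4654=47.22456
n=6: y=47.22456, sp=-1, e=sp−y=-48.22456; I=-33.07426, D=e−e_prev=-74.68386; u=1/2·(-48.22456)+5/4·(-33.07426)+5/4·(-74.68386)=-158.80993; next y=-1/5·47.22456+1/2·(-158.80993)=-88.849877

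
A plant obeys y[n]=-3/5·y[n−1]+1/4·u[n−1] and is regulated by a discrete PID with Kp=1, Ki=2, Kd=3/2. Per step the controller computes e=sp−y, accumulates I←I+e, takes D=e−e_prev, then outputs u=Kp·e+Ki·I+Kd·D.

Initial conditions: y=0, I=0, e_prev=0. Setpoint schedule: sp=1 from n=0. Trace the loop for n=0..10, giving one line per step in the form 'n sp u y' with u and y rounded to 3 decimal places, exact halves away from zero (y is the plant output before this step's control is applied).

(exact arithmetic carried between steps; '≈' marks a value shown rounded to 6 d.p. or computed from one; I and e_prev carry over from the previous line; the table rounds u and y to 3 d.p., halves away from zero)
n=0: y=0, sp=1, e=sp−y=1; I=1, D=e−e_prev=1; u=1·1+2·1+3/2·1=4.5; next y=-3/5·0+1/4·4.5=1.125
n=1: y=1.125, sp=1, e=sp−y=-0.125; I=0.875, D=e−e_prev=-1.125; u=1·(-0.125)+2·0.875+3/2·(-1.125)=-0.0625; next y=-3/5·1.125+1/4·(-0.0625)=-0.690625
n=2: y=-0.690625, sp=1, e=sp−y=1.690625; I=2.565625, D=e−e_prev=1.815625; u=1·1.690625+2·2.565625+3/2·1.815625≈9.545313; next y=-3/5·(-0.690625)+1/4·9.545313≈2.800703
n=3: y≈2.800703, sp=1, e=sp−y≈-1.800703; I≈0.764922, D=e−e_prev≈-3.491328; u=1·(-1.800703)+2·0.764922+3/2·(-3.491328)≈-5.507852; next y=-3/5·2.800703+1/4·(-5.507852)≈-3.057385
n=4: y≈-3.057385, sp=1, e=sp−y≈4.057385; I≈4.822307, D=e−e_prev≈5.858088; u=1·4.057385+2·4.822307+3/2·5.858088≈22.489130; next y=-3/5·(-3.057385)+1/4·22.489130≈7.456713
n=5: y≈7.456713, sp=1, e=sp−y≈-6.456713; I≈-1.634407, D=e−e_prev≈-10.514098; u=1·(-6.456713)+2·(-1.634407)+3/2·(-10.514098)≈-25.496674; next y=-3/5·7.456713+1/4·(-25.496674)≈-10.848196
n=6: y≈-10.848196, sp=1, e=sp−y≈11.848196; I≈10.213790, D=e−e_prev≈18.304910; u=1·11.848196+2·10.213790+3/2·18.304910≈59.733141; next y=-3/5·(-10.848196)+1/4·59.733141≈21.442203
n=7: y≈21.442203, sp=1, e=sp−y≈-20.442203; I≈-10.228413, D=e−e_prev≈-32.290400; u=1·(-20.442203)+2·(-10.228413)+3/2·(-32.290400)≈-89.334629; next y=-3/5·21.442203+1/4·(-89.334629)≈-35.198979
n=8: y≈-35.198979, sp=1, e=sp−y≈36.198979; I≈25.970566, D=e−e_prev≈56.641182; u=1·36.198979+2·25.970566+3/2·56.641182≈173.101884; next y=-3/5·(-35.198979)+1/4·173.101884≈64.394858
n=9: y≈64.394858, sp=1, e=sp−y≈-63.394858; I≈-37.424293, D=e−e_prev≈-99.593837; u=1·(-63.394858)+2·(-37.424293)+3/2·(-99.593837)≈-287.634200; next y=-3/5·64.394858+1/4·(-287.634200)≈-110.545465
n=10: y≈-110.545465, sp=1, e=sp−y≈111.545465; I≈74.121172, D=e−e_prev≈174.940323; u=1·111.545465+2·74.121172+3/2·174.940323≈522.198295; next y=-3/5·(-110.545465)+1/4·522.198295≈196.876853

0 1 4.500 0.000
1 1 -0.063 1.125
2 1 9.545 -0.691
3 1 -5.508 2.801
4 1 22.489 -3.057
5 1 -25.497 7.457
6 1 59.733 -10.848
7 1 -89.335 21.442
8 1 173.102 -35.199
9 1 -287.634 64.395
10 1 522.198 -110.545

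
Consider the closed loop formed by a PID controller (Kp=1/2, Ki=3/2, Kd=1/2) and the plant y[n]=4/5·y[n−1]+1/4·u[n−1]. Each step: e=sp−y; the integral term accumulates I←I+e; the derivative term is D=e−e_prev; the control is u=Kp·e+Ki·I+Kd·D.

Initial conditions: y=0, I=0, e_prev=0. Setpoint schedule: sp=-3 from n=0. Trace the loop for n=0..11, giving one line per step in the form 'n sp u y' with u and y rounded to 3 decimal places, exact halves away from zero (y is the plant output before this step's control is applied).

(exact arithmetic carried between steps; '≈' marks a value shown rounded to 6 d.p. or computed from one; I and e_prev carry over from the previous line; the table rounds u and y to 3 d.p., halves away from zero)
n=0: y=0, sp=-3, e=sp−y=-3; I=-3, D=e−e_prev=-3; u=1/2·(-3)+3/2·(-3)+1/2·(-3)=-7.5; next y=4/5·0+1/4·(-7.5)=-1.875
n=1: y=-1.875, sp=-3, e=sp−y=-1.125; I=-4.125, D=e−e_prev=1.875; u=1/2·(-1.125)+3/2·(-4.125)+1/2·1.875=-5.8125; next y=4/5·(-1.875)+1/4·(-5.8125)=-2.953125
n=2: y=-2.953125, sp=-3, e=sp−y=-0.046875; I=-4.171875, D=e−e_prev=1.078125; u=1/2·(-0.046875)+3/2·(-4.171875)+1/2·1.078125≈-5.742188; next y=4/5·(-2.953125)+1/4·(-5.742188)≈-3.798047
n=3: y≈-3.798047, sp=-3, e=sp−y≈0.798047; I≈-3.373828, D=e−e_prev≈0.844922; u=1/2·0.798047+3/2·(-3.373828)+1/2·0.844922≈-4.239258; next y=4/5·(-3.798047)+1/4·(-4.239258)≈-4.098252
n=4: y≈-4.098252, sp=-3, e=sp−y≈1.098252; I≈-2.275576, D=e−e_prev≈0.300205; u=1/2·1.098252+3/2·(-2.275576)+1/2·0.300205≈-2.714136; next y=4/5·(-4.098252)+1/4·(-2.714136)≈-3.957135
n=5: y≈-3.957135, sp=-3, e=sp−y≈0.957135; I≈-1.318441, D=e−e_prev≈-0.141116; u=1/2·0.957135+3/2·(-1.318441)+1/2·(-0.141116)≈-1.569651; next y=4/5·(-3.957135)+1/4·(-1.569651)≈-3.558121
n=6: y≈-3.558121, sp=-3, e=sp−y≈0.558121; I≈-0.760319, D=e−e_prev≈-0.399014; u=1/2·0.558121+3/2·(-0.760319)+1/2·(-0.399014)≈-1.060926; next y=4/5·(-3.558121)+1/4·(-1.060926)≈-3.111728
n=7: y≈-3.111728, sp=-3, e=sp−y≈0.111728; I≈-0.648591, D=e−e_prev≈-0.446393; u=1/2·0.111728+3/2·(-0.648591)+1/2·(-0.446393)≈-1.140219; next y=4/5·(-3.111728)+1/4·(-1.140219)≈-2.774437
n=8: y≈-2.774437, sp=-3, e=sp−y≈-0.225563; I≈-0.874154, D=e−e_prev≈-0.337291; u=1/2·(-0.225563)+3/2·(-0.874154)+1/2·(-0.337291)≈-1.592657; next y=4/5·(-2.774437)+1/4·(-1.592657)≈-2.617714
n=9: y≈-2.617714, sp=-3, e=sp−y≈-0.382286; I≈-1.256439, D=e−e_prev≈-0.156723; u=1/2·(-0.382286)+3/2·(-1.256439)+1/2·(-0.156723)≈-2.154164; next y=4/5·(-2.617714)+1/4·(-2.154164)≈-2.632712
n=10: y≈-2.632712, sp=-3, e=sp−y≈-0.367288; I≈-1.623727, D=e−e_prev≈0.014998; u=1/2·(-0.367288)+3/2·(-1.623727)+1/2·0.014998≈-2.611736; next y=4/5·(-2.632712)+1/4·(-2.611736)≈-2.759104
n=11: y≈-2.759104, sp=-3, e=sp−y≈-0.240896; I≈-1.864623, D=e−e_prev≈0.126391; u=1/2·(-0.240896)+3/2·(-1.864623)+1/2·0.126391≈-2.854188; next y=4/5·(-2.759104)+1/4·(-2.854188)≈-2.920830

0 -3 -7.500 0.000
1 -3 -5.813 -1.875
2 -3 -5.742 -2.953
3 -3 -4.239 -3.798
4 -3 -2.714 -4.098
5 -3 -1.570 -3.957
6 -3 -1.061 -3.558
7 -3 -1.140 -3.112
8 -3 -1.593 -2.774
9 -3 -2.154 -2.618
10 -3 -2.612 -2.633
11 -3 -2.854 -2.759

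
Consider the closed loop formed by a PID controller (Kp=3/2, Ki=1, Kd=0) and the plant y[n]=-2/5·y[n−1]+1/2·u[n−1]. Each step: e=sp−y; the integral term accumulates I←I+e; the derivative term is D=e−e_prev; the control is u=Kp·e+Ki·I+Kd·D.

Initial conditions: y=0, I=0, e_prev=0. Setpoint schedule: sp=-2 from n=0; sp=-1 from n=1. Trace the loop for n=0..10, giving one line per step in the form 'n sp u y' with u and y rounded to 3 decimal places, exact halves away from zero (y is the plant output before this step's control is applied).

0 -2 -5.000 0.000
1 -1 1.750 -2.500
2 -1 -7.688 1.875
3 -1 5.609 -4.594
4 -1 -13.887 4.642
5 -1 14.077 -8.800
6 -1 -26.520 10.559
7 -1 32.027 -17.483
8 -1 -52.715 23.007
9 -1 69.695 -35.560
10 -1 -107.325 49.072

(exact arithmetic carried between steps; '≈' marks a value shown rounded to 6 d.p. or computed from one; I and e_prev carry over from the previous line; the table rounds u and y to 3 d.p., halves away from zero)
n=0: y=0, sp=-2, e=sp−y=-2; I=-2, D=e−e_prev=-2; u=3/2·(-2)+1·(-2)+0·(-2)=-5; next y=-2/5·0+1/2·(-5)=-2.5
n=1: y=-2.5, sp=-1, e=sp−y=1.5; I=-0.5, D=e−e_prev=3.5; u=3/2·1.5+1·(-0.5)+0·3.5=1.75; next y=-2/5·(-2.5)+1/2·1.75=1.875
n=2: y=1.875, sp=-1, e=sp−y=-2.875; I=-3.375, D=e−e_prev=-4.375; u=3/2·(-2.875)+1·(-3.375)+0·(-4.375)=-7.6875; next y=-2/5·1.875+1/2·(-7.6875)=-4.59375
n=3: y=-4.59375, sp=-1, e=sp−y=3.59375; I=0.21875, D=e−e_prev=6.46875; u=3/2·3.59375+1·0.21875+0·6.46875=5.609375; next y=-2/5·(-4.59375)+1/2·5.609375≈4.642188
n=4: y≈4.642188, sp=-1, e=sp−y≈-5.642188; I≈-5.423438, D=e−e_prev≈-9.235938; u=3/2·(-5.642188)+1·(-5.423438)+0·(-9.235938)≈-13.886719; next y=-2/5·4.642188+1/2·(-13.886719)≈-8.800234
n=5: y≈-8.800234, sp=-1, e=sp−y≈7.800234; I≈2.376797, D=e−e_prev≈13.442422; u=3/2·7.800234+1·2.376797+0·13.442422≈14.077148; next y=-2/5·(-8.800234)+1/2·14.077148≈10.558668
n=6: y≈10.558668, sp=-1, e=sp−y≈-11.558668; I≈-9.181871, D=e−e_prev≈-19.358902; u=3/2·(-11.558668)+1·(-9.181871)+0·(-19.358902)≈-26.519873; next y=-2/5·10.558668+1/2·(-26.519873)≈-17.483404
n=7: y≈-17.483404, sp=-1, e=sp−y≈16.483404; I≈7.301533, D=e−e_prev≈28.042072; u=3/2·16.483404+1·7.301533+0·28.042072≈32.026638; next y=-2/5·(-17.483404)+1/2·32.026638≈23.006681
n=8: y≈23.006681, sp=-1, e=sp−y≈-24.006681; I≈-16.705148, D=e−e_prev≈-40.490084; u=3/2·(-24.006681)+1·(-16.705148)+0·(-40.490084)≈-52.715169; next y=-2/5·23.006681+1/2·(-52.715169)≈-35.560257
n=9: y≈-35.560257, sp=-1, e=sp−y≈34.560257; I≈17.855109, D=e−e_prev≈58.566937; u=3/2·34.560257+1·17.855109+0·58.566937≈69.695494; next y=-2/5·(-35.560257)+1/2·69.695494≈49.071849
n=10: y≈49.071849, sp=-1, e=sp−y≈-50.071849; I≈-32.216741, D=e−e_prev≈-84.632106; u=3/2·(-50.071849)+1·(-32.216741)+0·(-84.632106)≈-107.324515; next y=-2/5·49.071849+1/2·(-107.324515)≈-73.290997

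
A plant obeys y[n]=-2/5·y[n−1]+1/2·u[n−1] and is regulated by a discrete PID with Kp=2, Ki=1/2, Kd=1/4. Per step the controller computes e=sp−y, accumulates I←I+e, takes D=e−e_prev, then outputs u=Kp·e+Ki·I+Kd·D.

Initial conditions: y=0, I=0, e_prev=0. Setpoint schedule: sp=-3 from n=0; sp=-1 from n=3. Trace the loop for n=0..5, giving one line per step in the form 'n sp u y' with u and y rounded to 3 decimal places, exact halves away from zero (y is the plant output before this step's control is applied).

(exact arithmetic carried between steps; '≈' marks a value shown rounded to 6 d.p. or computed from one; I and e_prev carry over from the previous line; the table rounds u and y to 3 d.p., halves away from zero)
n=0: y=0, sp=-3, e=sp−y=-3; I=-3, D=e−e_prev=-3; u=2·(-3)+1/2·(-3)+1/4·(-3)=-8.25; next y=-2/5·0+1/2·(-8.25)=-4.125
n=1: y=-4.125, sp=-3, e=sp−y=1.125; I=-1.875, D=e−e_prev=4.125; u=2·1.125+1/2·(-1.875)+1/4·4.125=2.34375; next y=-2/5·(-4.125)+1/2·2.34375=2.821875
n=2: y=2.821875, sp=-3, e=sp−y=-5.821875; I=-7.696875, D=e−e_prev=-6.946875; u=2·(-5.821875)+1/2·(-7.696875)+1/4·(-6.946875)≈-17.228906; next y=-2/5·2.821875+1/2·(-17.228906)≈-9.743203
n=3: y≈-9.743203, sp=-1, e=sp−y≈8.743203; I≈1.046328, D=e−e_prev≈14.565078; u=2·8.743203+1/2·1.046328+1/4·14.565078≈21.650840; next y=-2/5·(-9.743203)+1/2·21.650840≈14.722701
n=4: y≈14.722701, sp=-1, e=sp−y≈-15.722701; I≈-14.676373, D=e−e_prev≈-24.465904; u=2·(-15.722701)+1/2·(-14.676373)+1/4·(-24.465904)≈-44.900065; next y=-2/5·14.722701+1/2·(-44.900065)≈-28.339113
n=5: y≈-28.339113, sp=-1, e=sp−y≈27.339113; I≈12.662740, D=e−e_prev≈43.061814; u=2·27.339113+1/2·12.662740+1/4·43.061814≈71.775049; next y=-2/5·(-28.339113)+1/2·71.775049≈47.223170

0 -3 -8.250 0.000
1 -3 2.344 -4.125
2 -3 -17.229 2.822
3 -1 21.651 -9.743
4 -1 -44.900 14.723
5 -1 71.775 -28.339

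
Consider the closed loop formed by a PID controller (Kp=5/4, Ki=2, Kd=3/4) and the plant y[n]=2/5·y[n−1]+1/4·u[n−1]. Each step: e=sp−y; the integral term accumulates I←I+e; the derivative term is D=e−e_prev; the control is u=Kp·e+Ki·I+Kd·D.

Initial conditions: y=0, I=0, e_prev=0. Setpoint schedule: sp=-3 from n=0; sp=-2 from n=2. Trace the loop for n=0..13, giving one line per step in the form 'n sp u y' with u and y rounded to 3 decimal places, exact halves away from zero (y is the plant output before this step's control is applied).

(exact arithmetic carried between steps; '≈' marks a value shown rounded to 6 d.p. or computed from one; I and e_prev carry over from the previous line; the table rounds u and y to 3 d.p., halves away from zero)
n=0: y=0, sp=-3, e=sp−y=-3; I=-3, D=e−e_prev=-3; u=5/4·(-3)+2·(-3)+3/4·(-3)=-12; next y=2/5·0+1/4·(-12)=-3
n=1: y=-3, sp=-3, e=sp−y=0; I=-3, D=e−e_prev=3; u=5/4·0+2·(-3)+3/4·3=-3.75; next y=2/5·(-3)+1/4·(-3.75)=-2.1375
n=2: y=-2.1375, sp=-2, e=sp−y=0.1375; I=-2.8625, D=e−e_prev=0.1375; u=5/4·0.1375+2·(-2.8625)+3/4·0.1375=-5.45; next y=2/5·(-2.1375)+1/4·(-5.45)=-2.2175
n=3: y=-2.2175, sp=-2, e=sp−y=0.2175; I=-2.645, D=e−e_prev=0.08; u=5/4·0.2175+2·(-2.645)+3/4·0.08=-4.958125; next y=2/5·(-2.2175)+1/4·(-4.958125)≈-2.126531
n=4: y≈-2.126531, sp=-2, e=sp−y≈0.126531; I≈-2.518469, D=e−e_prev≈-0.090969; u=5/4·0.126531+2·(-2.518469)+3/4·(-0.090969)≈-4.947; next y=2/5·(-2.126531)+1/4·(-4.947)≈-2.087363
n=5: y≈-2.087363, sp=-2, e=sp−y≈0.087363; I≈-2.431106, D=e−e_prev≈-0.039169; u=5/4·0.087363+2·(-2.431106)+3/4·(-0.039169)≈-4.782386; next y=2/5·(-2.087363)+1/4·(-4.782386)≈-2.030541
n=6: y≈-2.030541, sp=-2, e=sp−y≈0.030541; I≈-2.400565, D=e−e_prev≈-0.056821; u=5/4·0.030541+2·(-2.400565)+3/4·(-0.056821)≈-4.805568; next y=2/5·(-2.030541)+1/4·(-4.805568)≈-2.013609
n=7: y≈-2.013609, sp=-2, e=sp−y≈0.013609; I≈-2.386956, D=e−e_prev≈-0.016933; u=5/4·0.013609+2·(-2.386956)+3/4·(-0.016933)≈-4.769601; next y=2/5·(-2.013609)+1/4·(-4.769601)≈-1.997844
n=8: y≈-1.997844, sp=-2, e=sp−y≈-0.002156; I≈-2.389112, D=e−e_prev≈-0.015765; u=5/4·(-0.002156)+2·(-2.389112)+3/4·(-0.015765)≈-4.792744; next y=2/5·(-1.997844)+1/4·(-4.792744)≈-1.997323
n=9: y≈-1.997323, sp=-2, e=sp−y≈-0.002677; I≈-2.391789, D=e−e_prev≈-0.000520; u=5/4·(-0.002677)+2·(-2.391789)+3/4·(-0.000520)≈-4.787314; next y=2/5·(-1.997323)+1/4·(-4.787314)≈-1.995758
n=10: y≈-1.995758, sp=-2, e=sp−y≈-0.004242; I≈-2.396031, D=e−e_prev≈-0.001566; u=5/4·(-0.004242)+2·(-2.396031)+3/4·(-0.001566)≈-4.798539; next y=2/5·(-1.995758)+1/4·(-4.798539)≈-1.997938
n=11: y≈-1.997938, sp=-2, e=sp−y≈-0.002062; I≈-2.398093, D=e−e_prev≈0.002180; u=5/4·(-0.002062)+2·(-2.398093)+3/4·0.002180≈-4.797129; next y=2/5·(-1.997938)+1/4·(-4.797129)≈-1.998457
n=12: y≈-1.998457, sp=-2, e=sp−y≈-0.001543; I≈-2.399636, D=e−e_prev≈0.000519; u=5/4·(-0.001543)+2·(-2.399636)+3/4·0.000519≈-4.800810; next y=2/5·(-1.998457)+1/4·(-4.800810)≈-1.999586
n=13: y≈-1.999586, sp=-2, e=sp−y≈-0.000414; I≈-2.400050, D=e−e_prev≈0.001128; u=5/4·(-0.000414)+2·(-2.400050)+3/4·0.001128≈-4.799773; next y=2/5·(-1.999586)+1/4·(-4.799773)≈-1.999777

0 -3 -12.000 0.000
1 -3 -3.750 -3.000
2 -2 -5.450 -2.138
3 -2 -4.958 -2.218
4 -2 -4.947 -2.127
5 -2 -4.782 -2.087
6 -2 -4.806 -2.031
7 -2 -4.770 -2.014
8 -2 -4.793 -1.998
9 -2 -4.787 -1.997
10 -2 -4.799 -1.996
11 -2 -4.797 -1.998
12 -2 -4.801 -1.998
13 -2 -4.800 -2.000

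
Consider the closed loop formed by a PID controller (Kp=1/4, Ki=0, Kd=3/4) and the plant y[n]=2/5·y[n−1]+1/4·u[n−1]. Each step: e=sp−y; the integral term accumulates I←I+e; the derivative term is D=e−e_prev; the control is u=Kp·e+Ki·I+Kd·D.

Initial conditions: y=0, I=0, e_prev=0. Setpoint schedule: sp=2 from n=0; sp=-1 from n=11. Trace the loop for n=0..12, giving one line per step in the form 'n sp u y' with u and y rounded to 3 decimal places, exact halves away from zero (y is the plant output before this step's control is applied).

(exact arithmetic carried between steps; '≈' marks a value shown rounded to 6 d.p. or computed from one; I and e_prev carry over from the previous line; the table rounds u and y to 3 d.p., halves away from zero)
n=0: y=0, sp=2, e=sp−y=2; I=2, D=e−e_prev=2; u=1/4·2+0·2+3/4·2=2; next y=2/5·0+1/4·2=0.5
n=1: y=0.5, sp=2, e=sp−y=1.5; I=3.5, D=e−e_prev=-0.5; u=1/4·1.5+0·3.5+3/4·(-0.5)=0; next y=2/5·0.5+1/4·0=0.2
n=2: y=0.2, sp=2, e=sp−y=1.8; I=5.3, D=e−e_prev=0.3; u=1/4·1.8+0·5.3+3/4·0.3=0.675; next y=2/5·0.2+1/4·0.675=0.24875
n=3: y=0.24875, sp=2, e=sp−y=1.75125; I=7.05125, D=e−e_prev=-0.04875; u=1/4·1.75125+0·7.05125+3/4·(-0.04875)=0.40125; next y=2/5·0.24875+1/4·0.40125≈0.199813
n=4: y≈0.199813, sp=2, e=sp−y≈1.800188; I≈8.851438, D=e−e_prev≈0.048938; u=1/4·1.800188+0·8.851438+3/4·0.048938≈0.48675; next y=2/5·0.199813+1/4·0.48675≈0.201613
n=5: y≈0.201613, sp=2, e=sp−y≈1.798388; I≈10.649825, D=e−e_prev≈-0.0018; u=1/4·1.798388+0·10.649825+3/4·(-0.0018)≈0.448247; next y=2/5·0.201613+1/4·0.448247≈0.192707
n=6: y≈0.192707, sp=2, e=sp−y≈1.807293; I≈12.457118, D=e−e_prev≈0.008906; u=1/4·1.807293+0·12.457118+3/4·0.008906≈0.458503; next y=2/5·0.192707+1/4·0.458503≈0.191708
n=7: y≈0.191708, sp=2, e=sp−y≈1.808292; I≈14.265410, D=e−e_prev≈0.000998; u=1/4·1.808292+0·14.265410+3/4·0.000998≈0.452822; next y=2/5·0.191708+1/4·0.452822≈0.189889
n=8: y≈0.189889, sp=2, e=sp−y≈1.810111; I≈16.075521, D=e−e_prev≈0.001820; u=1/4·1.810111+0·16.075521+3/4·0.001820≈0.453893; next y=2/5·0.189889+1/4·0.453893≈0.189429
n=9: y≈0.189429, sp=2, e=sp−y≈1.810571; I≈17.886093, D=e−e_prev≈0.000460; u=1/4·1.810571+0·17.886093+3/4·0.000460≈0.452988; next y=2/5·0.189429+1/4·0.452988≈0.189018
n=10: y≈0.189018, sp=2, e=sp−y≈1.810982; I≈19.697074, D=e−e_prev≈0.000410; u=1/4·1.810982+0·19.697074+3/4·0.000410≈0.453053; next y=2/5·0.189018+1/4·0.453053≈0.188871
n=11: y≈0.188871, sp=-1, e=sp−y≈-1.188871; I≈18.508203, D=e−e_prev≈-2.999852; u=1/4·(-1.188871)+0·18.508203+3/4·(-2.999852)≈-2.547107; next y=2/5·0.188871+1/4·(-2.547107)≈-0.561228
n=12: y≈-0.561228, sp=-1, e=sp−y≈-0.438772; I≈18.069432, D=e−e_prev≈0.750099; u=1/4·(-0.438772)+0·18.069432+3/4·0.750099≈0.452881; next y=2/5·(-0.561228)+1/4·0.452881≈-0.111271

0 2 2.000 0.000
1 2 0.000 0.500
2 2 0.675 0.200
3 2 0.401 0.249
4 2 0.487 0.200
5 2 0.448 0.202
6 2 0.459 0.193
7 2 0.453 0.192
8 2 0.454 0.190
9 2 0.453 0.189
10 2 0.453 0.189
11 -1 -2.547 0.189
12 -1 0.453 -0.561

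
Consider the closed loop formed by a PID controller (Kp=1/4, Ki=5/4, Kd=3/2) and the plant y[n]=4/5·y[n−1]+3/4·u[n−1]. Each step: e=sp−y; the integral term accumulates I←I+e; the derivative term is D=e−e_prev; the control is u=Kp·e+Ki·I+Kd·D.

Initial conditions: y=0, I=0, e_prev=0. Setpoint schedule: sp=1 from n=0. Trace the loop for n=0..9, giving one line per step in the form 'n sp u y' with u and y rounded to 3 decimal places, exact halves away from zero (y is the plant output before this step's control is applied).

0 1 3.000 0.000
1 1 -4.000 2.250
2 1 8.163 -1.200
3 1 -13.348 5.162
4 1 24.123 -5.882
5 1 -41.646 13.387
6 1 73.508 -20.525
7 1 -128.161 38.711
8 1 225.144 -65.152
9 1 -393.626 116.736

(exact arithmetic carried between steps; '≈' marks a value shown rounded to 6 d.p. or computed from one; I and e_prev carry over from the previous line; the table rounds u and y to 3 d.p., halves away from zero)
n=0: y=0, sp=1, e=sp−y=1; I=1, D=e−e_prev=1; u=1/4·1+5/4·1+3/2·1=3; next y=4/5·0+3/4·3=2.25
n=1: y=2.25, sp=1, e=sp−y=-1.25; I=-0.25, D=e−e_prev=-2.25; u=1/4·(-1.25)+5/4·(-0.25)+3/2·(-2.25)=-4; next y=4/5·2.25+3/4·(-4)=-1.2
n=2: y=-1.2, sp=1, e=sp−y=2.2; I=1.95, D=e−e_prev=3.45; u=1/4·2.2+5/4·1.95+3/2·3.45=8.1625; next y=4/5·(-1.2)+3/4·8.1625=5.161875
n=3: y=5.161875, sp=1, e=sp−y=-4.161875; I=-2.211875, D=e−e_prev=-6.361875; u=1/4·(-4.161875)+5/4·(-2.211875)+3/2·(-6.361875)=-13.348125; next y=4/5·5.161875+3/4·(-13.348125)≈-5.881594
n=4: y≈-5.881594, sp=1, e=sp−y≈6.881594; I≈4.669719, D=e−e_prev≈11.043469; u=1/4·6.881594+5/4·4.669719+3/2·11.043469≈24.12275; next y=4/5·(-5.881594)+3/4·24.12275≈13.386788
n=5: y≈13.386788, sp=1, e=sp−y≈-12.386788; I≈-7.717069, D=e−e_prev≈-19.268381; u=1/4·(-12.386788)+5/4·(-7.717069)+3/2·(-19.268381)≈-41.645605; next y=4/5·13.386788+3/4·(-41.645605)≈-20.524774
n=6: y≈-20.524774, sp=1, e=sp−y≈21.524774; I≈13.807705, D=e−e_prev≈33.911561; u=1/4·21.524774+5/4·13.807705+3/2·33.911561≈73.508166; next y=4/5·(-20.524774)+3/4·73.508166≈38.711306
n=7: y≈38.711306, sp=1, e=sp−y≈-37.711306; I≈-23.903601, D=e−e_prev≈-59.236079; u=1/4·(-37.711306)+5/4·(-23.903601)+3/2·(-59.236079)≈-128.161446; next y=4/5·38.711306+3/4·(-128.161446)≈-65.152040
n=8: y≈-65.152040, sp=1, e=sp−y≈66.152040; I≈42.248439, D=e−e_prev≈103.863346; u=1/4·66.152040+5/4·42.248439+3/2·103.863346≈225.143578; next y=4/5·(-65.152040)+3/4·225.143578≈116.736051
n=9: y≈116.736051, sp=1, e=sp−y≈-115.736051; I≈-73.487612, D=e−e_prev≈-181.888091; u=1/4·(-115.736051)+5/4·(-73.487612)+3/2·(-181.888091)≈-393.625664; next y=4/5·116.736051+3/4·(-393.625664)≈-201.830407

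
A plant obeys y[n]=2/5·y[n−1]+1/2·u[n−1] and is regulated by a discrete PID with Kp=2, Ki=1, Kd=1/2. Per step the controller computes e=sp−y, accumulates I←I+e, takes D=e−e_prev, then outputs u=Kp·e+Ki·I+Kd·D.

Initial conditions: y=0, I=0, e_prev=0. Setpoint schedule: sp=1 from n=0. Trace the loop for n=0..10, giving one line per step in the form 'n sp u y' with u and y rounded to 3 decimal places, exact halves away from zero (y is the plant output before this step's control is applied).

(exact arithmetic carried between steps; '≈' marks a value shown rounded to 6 d.p. or computed from one; I and e_prev carry over from the previous line; the table rounds u and y to 3 d.p., halves away from zero)
n=0: y=0, sp=1, e=sp−y=1; I=1, D=e−e_prev=1; u=2·1+1·1+1/2·1=3.5; next y=2/5·0+1/2·3.5=1.75
n=1: y=1.75, sp=1, e=sp−y=-0.75; I=0.25, D=e−e_prev=-1.75; u=2·(-0.75)+1·0.25+1/2·(-1.75)=-2.125; next y=2/5·1.75+1/2·(-2.125)=-0.3625
n=2: y=-0.3625, sp=1, e=sp−y=1.3625; I=1.6125, D=e−e_prev=2.1125; u=2·1.3625+1·1.6125+1/2·2.1125=5.39375; next y=2/5·(-0.3625)+1/2·5.39375=2.551875
n=3: y=2.551875, sp=1, e=sp−y=-1.551875; I=0.060625, D=e−e_prev=-2.914375; u=2·(-1.551875)+1·0.060625+1/2·(-2.914375)≈-4.500313; next y=2/5·2.551875+1/2·(-4.500313)≈-1.229406
n=4: y≈-1.229406, sp=1, e=sp−y≈2.229406; I≈2.290031, D=e−e_prev≈3.781281; u=2·2.229406+1·2.290031+1/2·3.781281≈8.639484; next y=2/5·(-1.229406)+1/2·8.639484≈3.827980
n=5: y≈3.827980, sp=1, e=sp−y≈-2.827980; I≈-0.537948, D=e−e_prev≈-5.057386; u=2·(-2.827980)+1·(-0.537948)+1/2·(-5.057386)≈-8.722601; next y=2/5·3.827980+1/2·(-8.722601)≈-2.830109
n=6: y≈-2.830109, sp=1, e=sp−y≈3.830109; I≈3.292160, D=e−e_prev≈6.658088; u=2·3.830109+1·3.292160+1/2·6.658088≈14.281421; next y=2/5·(-2.830109)+1/2·14.281421≈6.008667
n=7: y≈6.008667, sp=1, e=sp−y≈-5.008667; I≈-1.716507, D=e−e_prev≈-8.838776; u=2·(-5.008667)+1·(-1.716507)+1/2·(-8.838776)≈-16.153229; next y=2/5·6.008667+1/2·(-16.153229)≈-5.673148
n=8: y≈-5.673148, sp=1, e=sp−y≈6.673148; I≈4.956641, D=e−e_prev≈11.681815; u=2·6.673148+1·4.956641+1/2·11.681815≈24.143844; next y=2/5·(-5.673148)+1/2·24.143844≈9.802663
n=9: y≈9.802663, sp=1, e=sp−y≈-8.802663; I≈-3.846022, D=e−e_prev≈-15.475811; u=2·(-8.802663)+1·(-3.846022)+1/2·(-15.475811)≈-29.189253; next y=2/5·9.802663+1/2·(-29.189253)≈-10.673561
n=10: y≈-10.673561, sp=1, e=sp−y≈11.673561; I≈7.827539, D=e−e_prev≈20.476224; u=2·11.673561+1·7.827539+1/2·20.476224≈41.412774; next y=2/5·(-10.673561)+1/2·41.412774≈16.436962

0 1 3.500 0.000
1 1 -2.125 1.750
2 1 5.394 -0.363
3 1 -4.500 2.552
4 1 8.639 -1.229
5 1 -8.723 3.828
6 1 14.281 -2.830
7 1 -16.153 6.009
8 1 24.144 -5.673
9 1 -29.189 9.803
10 1 41.413 -10.674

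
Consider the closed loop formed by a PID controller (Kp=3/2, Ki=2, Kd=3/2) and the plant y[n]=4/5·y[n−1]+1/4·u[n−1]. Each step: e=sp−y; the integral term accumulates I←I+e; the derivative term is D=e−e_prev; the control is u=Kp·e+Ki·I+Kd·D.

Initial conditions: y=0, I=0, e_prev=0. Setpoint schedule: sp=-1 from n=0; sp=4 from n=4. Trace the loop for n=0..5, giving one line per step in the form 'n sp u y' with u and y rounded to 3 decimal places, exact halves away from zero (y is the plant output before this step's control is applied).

(exact arithmetic carried between steps; '≈' marks a value shown rounded to 6 d.p. or computed from one; I and e_prev carry over from the previous line; the table rounds u and y to 3 d.p., halves away from zero)
n=0: y=0, sp=-1, e=sp−y=-1; I=-1, D=e−e_prev=-1; u=3/2·(-1)+2·(-1)+3/2·(-1)=-5; next y=4/5·0+1/4·(-5)=-1.25
n=1: y=-1.25, sp=-1, e=sp−y=0.25; I=-0.75, D=e−e_prev=1.25; u=3/2·0.25+2·(-0.75)+3/2·1.25=0.75; next y=4/5·(-1.25)+1/4·0.75=-0.8125
n=2: y=-0.8125, sp=-1, e=sp−y=-0.1875; I=-0.9375, D=e−e_prev=-0.4375; u=3/2·(-0.1875)+2·(-0.9375)+3/2·(-0.4375)=-2.8125; next y=4/5·(-0.8125)+1/4·(-2.8125)=-1.353125
n=3: y=-1.353125, sp=-1, e=sp−y=0.353125; I=-0.584375, D=e−e_prev=0.540625; u=3/2·0.353125+2·(-0.584375)+3/2·0.540625=0.171875; next y=4/5·(-1.353125)+1/4·0.171875≈-1.039531
n=4: y≈-1.039531, sp=4, e=sp−y≈5.039531; I≈4.455156, D=e−e_prev≈4.686406; u=3/2·5.039531+2·4.455156+3/2·4.686406≈23.499219; next y=4/5·(-1.039531)+1/4·23.499219≈5.043180
n=5: y≈5.043180, sp=4, e=sp−y≈-1.043180; I≈3.411977, D=e−e_prev≈-6.082711; u=3/2·(-1.043180)+2·3.411977+3/2·(-6.082711)≈-3.864883; next y=4/5·5.043180+1/4·(-3.864883)≈3.068323

0 -1 -5.000 0.000
1 -1 0.750 -1.250
2 -1 -2.813 -0.813
3 -1 0.172 -1.353
4 4 23.499 -1.040
5 4 -3.865 5.043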